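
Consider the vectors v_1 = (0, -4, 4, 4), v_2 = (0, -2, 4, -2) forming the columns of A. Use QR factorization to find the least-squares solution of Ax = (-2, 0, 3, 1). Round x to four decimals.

v_1 = (0, -4, 4, 4); ‖v_1‖ = 6.9282, so q_1 = (0.0000, -0.5774, 0.5774, 0.5774).
q_1·v_2 = 0.0000·0 + (-0.5774)·(-2) + 0.5774·4 + 0.5774·(-2) = 2.3094.
u_2 = v_2 − 2.3094·q_1 = (0.0000, -0.6667, 2.6667, -3.3333).
‖u_2‖ = 4.3205, so q_2 = (0.0000, -0.1543, 0.6172, -0.7715).
Qᵀb = (2.3094, 1.0801).
Back-substitute: x_2 = 1.0801/4.3205 = 0.2500.
x_1 = (2.3094 − 2.3094·0.2500)/6.9282 = 0.2500.

x = (0.2500, 0.2500)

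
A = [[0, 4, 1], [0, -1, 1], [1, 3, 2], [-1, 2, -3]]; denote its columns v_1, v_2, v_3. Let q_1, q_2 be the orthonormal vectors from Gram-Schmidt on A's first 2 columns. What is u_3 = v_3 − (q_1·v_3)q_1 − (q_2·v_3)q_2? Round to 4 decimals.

u_3 = (0.9322, 1.0169, -0.5424, -0.5424)

v_1 = (0, 0, 1, -1); ‖v_1‖ = 1.4142, so q_1 = (0.0000, 0.0000, 0.7071, -0.7071).
q_1·v_2 = 0.0000·4 + 0.0000·(-1) + 0.7071·3 + (-0.7071)·2 = 0.7071.
u_2 = v_2 − 0.7071·q_1 = (4.0000, -1.0000, 2.5000, 2.5000).
‖u_2‖ = 5.4314, so q_2 = (0.7365, -0.1841, 0.4603, 0.4603).
q_1·v_3 = 0.0000·1 + 0.0000·1 + 0.7071·2 + (-0.7071)·(-3) = 3.5355; q_2·v_3 = 0.7365·1 + (-0.1841)·1 + 0.4603·2 + 0.4603·(-3) = 0.0921.
u_3 = v_3 − 3.5355·q_1 − 0.0921·q_2 = (0.9322, 1.0169, -0.5424, -0.5424).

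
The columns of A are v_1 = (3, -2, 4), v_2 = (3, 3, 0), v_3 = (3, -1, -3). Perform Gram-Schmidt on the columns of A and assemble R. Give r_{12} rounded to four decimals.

r_{12} = 0.5571

q_1 = v_1/‖v_1‖ = (3, -2, 4)/5.3852 = (0.5571, -0.3714, 0.7428).
r_{12} = q_1·v_2 = 0.5571.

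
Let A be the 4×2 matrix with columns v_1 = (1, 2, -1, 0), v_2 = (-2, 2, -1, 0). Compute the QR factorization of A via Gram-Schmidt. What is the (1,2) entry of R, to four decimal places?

r_{12} = 1.2247

v_1 = (1, 2, -1, 0); ‖v_1‖ = 2.4495, so e_1 = (0.4082, 0.8165, -0.4082, 0.0000).
r_{12} = e_1·v_2 = 1.2247.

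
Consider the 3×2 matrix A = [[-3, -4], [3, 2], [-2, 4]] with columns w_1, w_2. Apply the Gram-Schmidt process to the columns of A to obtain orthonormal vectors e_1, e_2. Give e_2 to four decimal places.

e_1 = w_1/‖w_1‖ = (-3, 3, -2)/4.6904 = (-0.6396, 0.6396, -0.4264).
r_{12} = e_1·w_2 = 2.1320.
u_2 = w_2 − 2.1320·e_1 = (-2.6364, 0.6364, 4.9091).
‖u_2‖ = 5.6084, so e_2 = (-0.4701, 0.1135, 0.8753).

e_2 = (-0.4701, 0.1135, 0.8753)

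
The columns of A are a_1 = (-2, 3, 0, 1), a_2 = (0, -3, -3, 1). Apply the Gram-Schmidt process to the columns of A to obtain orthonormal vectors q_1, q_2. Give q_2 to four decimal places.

q_2 = (-0.3009, -0.3385, -0.7898, 0.4137)

q_1 = a_1/‖a_1‖ = (-2, 3, 0, 1)/3.7417 = (-0.5345, 0.8018, 0.0000, 0.2673).
r_{12} = q_1·a_2 = -2.1381.
u_2 = a_2 + 2.1381·q_1 = (-1.1429, -1.2857, -3.0000, 1.5714).
‖u_2‖ = 3.7985, so q_2 = (-0.3009, -0.3385, -0.7898, 0.4137).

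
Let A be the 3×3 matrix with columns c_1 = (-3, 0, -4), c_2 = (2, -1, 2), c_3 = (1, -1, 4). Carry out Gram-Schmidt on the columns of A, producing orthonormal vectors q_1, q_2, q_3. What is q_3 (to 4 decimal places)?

q_1 = c_1/‖c_1‖ = (-3, 0, -4)/5.0000 = (-0.6000, 0.0000, -0.8000).
r_{12} = q_1·c_2 = -2.8000.
u_2 = c_2 + 2.8000·q_1 = (0.3200, -1.0000, -0.2400).
‖u_2‖ = 1.0770, so q_2 = (0.2971, -0.9285, -0.2228).
r_{13} = q_1·c_3 = -3.8000; r_{23} = q_2·c_3 = 0.3343.
u_3 = c_3 + 3.8000·q_1 − 0.3343·q_2 = (-1.3793, -0.6897, 1.0345).
‖u_3‖ = 1.8570, so q_3 = (-0.7428, -0.3714, 0.5571).

q_3 = (-0.7428, -0.3714, 0.5571)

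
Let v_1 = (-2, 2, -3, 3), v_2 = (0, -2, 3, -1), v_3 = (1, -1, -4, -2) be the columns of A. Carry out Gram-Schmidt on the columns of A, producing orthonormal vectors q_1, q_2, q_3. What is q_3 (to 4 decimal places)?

v_1 = (-2, 2, -3, 3); ‖v_1‖ = 5.0990, so q_1 = (-0.3922, 0.3922, -0.5883, 0.5883).
q_1·v_2 = (-0.3922)·0 + 0.3922·(-2) + (-0.5883)·3 + 0.5883·(-1) = -3.1379.
u_2 = v_2 + 3.1379·q_1 = (-1.2308, -0.7692, 1.1538, 0.8462).
‖u_2‖ = 2.0381, so q_2 = (-0.6039, -0.3774, 0.5661, 0.4152).
q_1·v_3 = (-0.3922)·1 + 0.3922·(-1) + (-0.5883)·(-4) + 0.5883·(-2) = 0.3922; q_2·v_3 = (-0.6039)·1 + (-0.3774)·(-1) + 0.5661·(-4) + 0.4152·(-2) = -3.3213.
u_3 = v_3 − 0.3922·q_1 + 3.3213·q_2 = (-0.8519, -2.4074, -1.8889, -0.8519).
‖u_3‖ = 3.2886, so q_3 = (-0.2590, -0.7320, -0.5744, -0.2590).

q_3 = (-0.2590, -0.7320, -0.5744, -0.2590)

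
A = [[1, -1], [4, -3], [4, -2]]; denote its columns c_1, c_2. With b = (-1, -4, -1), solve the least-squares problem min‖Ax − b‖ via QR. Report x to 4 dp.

c_1 = (1, 4, 4); ‖c_1‖ = 5.7446, so q_1 = (0.1741, 0.6963, 0.6963).
q_1·c_2 = 0.1741·(-1) + 0.6963·(-3) + 0.6963·(-2) = -3.6556.
u_2 = c_2 + 3.6556·q_1 = (-0.3636, -0.4545, 0.5455).
‖u_2‖ = 0.7977, so q_2 = (-0.4558, -0.5698, 0.6838).
Qᵀb = (-3.6556, 2.0513).
Back-substitute: x_2 = 2.0513/0.7977 = 2.5714.
x_1 = (-3.6556 + 3.6556·2.5714)/5.7446 = 1.0000.

x = (1.0000, 2.5714)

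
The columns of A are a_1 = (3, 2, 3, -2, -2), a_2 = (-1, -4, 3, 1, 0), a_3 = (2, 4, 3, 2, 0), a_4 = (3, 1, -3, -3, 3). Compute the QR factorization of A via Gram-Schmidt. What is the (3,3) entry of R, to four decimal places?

r_{33} = 4.4959

a_1 = (3, 2, 3, -2, -2); ‖a_1‖ = 5.4772, so q_1 = (0.5477, 0.3651, 0.5477, -0.3651, -0.3651).
q_1·a_2 = 0.5477·(-1) + 0.3651·(-4) + 0.5477·3 + (-0.3651)·1 + (-0.3651)·0 = -0.7303.
u_2 = a_2 + 0.7303·q_1 = (-0.6000, -3.7333, 3.4000, 0.7333, -0.2667).
‖u_2‖ = 5.1446, so q_2 = (-0.1166, -0.7257, 0.6609, 0.1425, -0.0518).
q_1·a_3 = 0.5477·2 + 0.3651·4 + 0.5477·3 + (-0.3651)·2 + (-0.3651)·0 = 3.4689; q_2·a_3 = (-0.1166)·2 + (-0.7257)·4 + 0.6609·3 + 0.1425·2 + (-0.0518)·0 = -0.8682.
u_3 = a_3 − 3.4689·q_1 + 0.8682·q_2 = (-0.0013, 2.1033, 1.6738, 3.3904, 1.2217).
r_{33} = ‖u_3‖ = 4.4959.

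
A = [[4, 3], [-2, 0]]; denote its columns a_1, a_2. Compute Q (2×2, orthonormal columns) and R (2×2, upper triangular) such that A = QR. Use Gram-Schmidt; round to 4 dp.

a_1 = (4, -2); ‖a_1‖ = 4.4721, so q_1 = (0.8944, -0.4472).
q_1·a_2 = 0.8944·3 + (-0.4472)·0 = 2.6833.
u_2 = a_2 − 2.6833·q_1 = (0.6000, 1.2000).
‖u_2‖ = 1.3416, so q_2 = (0.4472, 0.8944).

Q = [[0.8944, 0.4472], [-0.4472, 0.8944]], R = [[4.4721, 2.6833], [0.0000, 1.3416]]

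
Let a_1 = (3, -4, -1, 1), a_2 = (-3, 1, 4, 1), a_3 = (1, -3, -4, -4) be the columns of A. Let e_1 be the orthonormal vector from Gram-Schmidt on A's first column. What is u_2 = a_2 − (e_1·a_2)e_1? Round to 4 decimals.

e_1 = a_1/‖a_1‖ = (3, -4, -1, 1)/5.1962 = (0.5774, -0.7698, -0.1925, 0.1925).
r_{12} = e_1·a_2 = -3.0792.
u_2 = a_2 + 3.0792·e_1 = (-1.2222, -1.3704, 3.4074, 1.5926).

u_2 = (-1.2222, -1.3704, 3.4074, 1.5926)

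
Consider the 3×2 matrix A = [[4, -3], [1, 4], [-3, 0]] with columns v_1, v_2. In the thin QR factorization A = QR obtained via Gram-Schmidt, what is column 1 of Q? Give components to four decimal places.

v_1 = (4, 1, -3); ‖v_1‖ = 5.0990, so q_1 = (0.7845, 0.1961, -0.5883).

q_1 = (0.7845, 0.1961, -0.5883)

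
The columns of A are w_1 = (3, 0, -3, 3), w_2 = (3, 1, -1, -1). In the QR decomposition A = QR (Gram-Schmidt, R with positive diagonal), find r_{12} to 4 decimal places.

r_{12} = 1.7321

w_1 = (3, 0, -3, 3); ‖w_1‖ = 5.1962, so q_1 = (0.5774, 0.0000, -0.5774, 0.5774).
r_{12} = q_1·w_2 = 1.7321.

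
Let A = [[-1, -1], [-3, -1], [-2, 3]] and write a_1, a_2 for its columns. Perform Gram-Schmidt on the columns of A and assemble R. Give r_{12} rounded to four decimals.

a_1 = (-1, -3, -2); ‖a_1‖ = 3.7417, so q_1 = (-0.2673, -0.8018, -0.5345).
r_{12} = q_1·a_2 = -0.5345.

r_{12} = -0.5345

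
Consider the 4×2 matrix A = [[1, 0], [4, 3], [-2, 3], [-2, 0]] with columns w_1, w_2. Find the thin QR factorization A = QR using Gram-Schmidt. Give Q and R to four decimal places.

w_1 = (1, 4, -2, -2); ‖w_1‖ = 5.0000, so q_1 = (0.2000, 0.8000, -0.4000, -0.4000).
q_1·w_2 = 0.2000·0 + 0.8000·3 + (-0.4000)·3 + (-0.4000)·0 = 1.2000.
u_2 = w_2 − 1.2000·q_1 = (-0.2400, 2.0400, 3.4800, 0.4800).
‖u_2‖ = 4.0694, so q_2 = (-0.0590, 0.5013, 0.8552, 0.1180).

Q = [[0.2000, -0.0590], [0.8000, 0.5013], [-0.4000, 0.8552], [-0.4000, 0.1180]], R = [[5.0000, 1.2000], [0.0000, 4.0694]]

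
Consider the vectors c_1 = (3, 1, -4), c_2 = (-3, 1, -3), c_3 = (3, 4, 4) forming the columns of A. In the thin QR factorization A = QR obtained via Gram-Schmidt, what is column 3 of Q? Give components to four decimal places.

e_3 = (0.0457, 0.9605, 0.2744)

e_1 = c_1/‖c_1‖ = (3, 1, -4)/5.0990 = (0.5883, 0.1961, -0.7845).
r_{12} = e_1·c_2 = 0.7845.
u_2 = c_2 − 0.7845·e_1 = (-3.4615, 0.8462, -2.3846).
‖u_2‖ = 4.2877, so e_2 = (-0.8073, 0.1973, -0.5561).
r_{13} = e_1·c_3 = -0.5883; r_{23} = e_2·c_3 = -3.8572.
u_3 = c_3 + 0.5883·e_1 + 3.8572·e_2 = (0.2322, 4.8766, 1.3933).
‖u_3‖ = 5.0770, so e_3 = (0.0457, 0.9605, 0.2744).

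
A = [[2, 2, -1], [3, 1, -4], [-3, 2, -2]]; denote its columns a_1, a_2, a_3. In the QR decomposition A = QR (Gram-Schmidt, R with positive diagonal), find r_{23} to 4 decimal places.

r_{23} = -3.2203

q_1 = a_1/‖a_1‖ = (2, 3, -3)/4.6904 = (0.4264, 0.6396, -0.6396).
r_{12} = q_1·a_2 = 0.2132.
u_2 = a_2 − 0.2132·q_1 = (1.9091, 0.8636, 2.1364).
‖u_2‖ = 2.9924, so q_2 = (0.6380, 0.2886, 0.7139).
r_{23} = q_2·a_3 = -3.2203.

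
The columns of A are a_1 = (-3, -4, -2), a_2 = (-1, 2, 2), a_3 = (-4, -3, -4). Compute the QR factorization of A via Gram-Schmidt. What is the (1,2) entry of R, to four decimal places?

r_{12} = -1.6713

a_1 = (-3, -4, -2); ‖a_1‖ = 5.3852, so e_1 = (-0.5571, -0.7428, -0.3714).
r_{12} = e_1·a_2 = -1.6713.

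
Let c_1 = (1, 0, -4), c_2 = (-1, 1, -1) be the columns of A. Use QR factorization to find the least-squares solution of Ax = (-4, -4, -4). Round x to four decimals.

x = (0.5714, 0.7619)

c_1 = (1, 0, -4); ‖c_1‖ = 4.1231, so e_1 = (0.2425, 0.0000, -0.9701).
e_1·c_2 = 0.2425·(-1) + 0.0000·1 + (-0.9701)·(-1) = 0.7276.
u_2 = c_2 − 0.7276·e_1 = (-1.1765, 1.0000, -0.2941).
‖u_2‖ = 1.5718, so e_2 = (-0.7485, 0.6362, -0.1871).
Qᵀb = (2.9104, 1.1976).
Back-substitute: x_2 = 1.1976/1.5718 = 0.7619.
x_1 = (2.9104 − 0.7276·0.7619)/4.1231 = 0.5714.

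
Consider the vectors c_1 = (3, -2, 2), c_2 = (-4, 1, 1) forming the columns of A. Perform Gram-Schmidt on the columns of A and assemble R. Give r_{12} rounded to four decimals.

r_{12} = -2.9104

c_1 = (3, -2, 2); ‖c_1‖ = 4.1231, so e_1 = (0.7276, -0.4851, 0.4851).
r_{12} = e_1·c_2 = -2.9104.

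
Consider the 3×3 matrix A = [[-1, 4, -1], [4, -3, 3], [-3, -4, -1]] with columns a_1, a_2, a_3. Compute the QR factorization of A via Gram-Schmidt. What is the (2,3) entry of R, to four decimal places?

q_1 = a_1/‖a_1‖ = (-1, 4, -3)/5.0990 = (-0.1961, 0.7845, -0.5883).
r_{12} = q_1·a_2 = -0.7845.
u_2 = a_2 + 0.7845·q_1 = (3.8462, -2.3846, -4.4615).
‖u_2‖ = 6.3549, so q_2 = (0.6052, -0.3752, -0.7021).
r_{23} = q_2·a_3 = -1.0289.

r_{23} = -1.0289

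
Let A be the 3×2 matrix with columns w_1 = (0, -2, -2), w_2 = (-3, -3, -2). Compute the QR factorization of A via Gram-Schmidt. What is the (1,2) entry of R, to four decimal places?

r_{12} = 3.5355

w_1 = (0, -2, -2); ‖w_1‖ = 2.8284, so e_1 = (0.0000, -0.7071, -0.7071).
r_{12} = e_1·w_2 = 3.5355.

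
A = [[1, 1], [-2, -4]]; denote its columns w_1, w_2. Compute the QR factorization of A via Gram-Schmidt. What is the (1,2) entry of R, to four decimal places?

r_{12} = 4.0249

w_1 = (1, -2); ‖w_1‖ = 2.2361, so q_1 = (0.4472, -0.8944).
r_{12} = q_1·w_2 = 4.0249.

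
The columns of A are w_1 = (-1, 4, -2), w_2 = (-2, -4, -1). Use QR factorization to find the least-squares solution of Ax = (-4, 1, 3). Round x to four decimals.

q_1 = w_1/‖w_1‖ = (-1, 4, -2)/4.5826 = (-0.2182, 0.8729, -0.4364).
r_{12} = q_1·w_2 = -2.6186.
u_2 = w_2 + 2.6186·q_1 = (-2.5714, -1.7143, -2.1429).
‖u_2‖ = 3.7607, so q_2 = (-0.6838, -0.4558, -0.5698).
Qᵀb = (0.4364, 0.5698).
Back-substitute: x_2 = 0.5698/3.7607 = 0.1515.
x_1 = (0.4364 + 2.6186·0.1515)/4.5826 = 0.1818.

x = (0.1818, 0.1515)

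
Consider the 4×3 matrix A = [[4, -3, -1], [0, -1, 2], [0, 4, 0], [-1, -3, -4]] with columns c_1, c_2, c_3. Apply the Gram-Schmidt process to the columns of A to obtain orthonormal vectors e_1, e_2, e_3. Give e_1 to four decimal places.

e_1 = c_1/‖c_1‖ = (4, 0, 0, -1)/4.1231 = (0.9701, 0.0000, 0.0000, -0.2425).

e_1 = (0.9701, 0.0000, 0.0000, -0.2425)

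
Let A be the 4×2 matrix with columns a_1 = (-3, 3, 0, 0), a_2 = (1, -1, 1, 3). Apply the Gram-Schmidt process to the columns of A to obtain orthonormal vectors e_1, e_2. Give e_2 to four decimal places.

a_1 = (-3, 3, 0, 0); ‖a_1‖ = 4.2426, so e_1 = (-0.7071, 0.7071, 0.0000, 0.0000).
e_1·a_2 = (-0.7071)·1 + 0.7071·(-1) + 0.0000·1 + 0.0000·3 = -1.4142.
u_2 = a_2 + 1.4142·e_1 = (0.0000, 0.0000, 1.0000, 3.0000).
‖u_2‖ = 3.1623, so e_2 = (0.0000, 0.0000, 0.3162, 0.9487).

e_2 = (0.0000, 0.0000, 0.3162, 0.9487)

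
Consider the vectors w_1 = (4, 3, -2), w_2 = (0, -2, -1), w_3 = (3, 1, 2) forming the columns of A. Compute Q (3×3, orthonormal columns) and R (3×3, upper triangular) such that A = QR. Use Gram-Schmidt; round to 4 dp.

Q = [[0.7428, 0.2616, 0.6163], [0.5571, -0.7521, -0.3522], [-0.3714, -0.6049, 0.7044]], R = [[5.3852, -0.7428, 2.0426], [0.0000, 2.1091, -1.1772], [0.0000, 0.0000, 2.9055]]

w_1 = (4, 3, -2); ‖w_1‖ = 5.3852, so q_1 = (0.7428, 0.5571, -0.3714).
q_1·w_2 = 0.7428·0 + 0.5571·(-2) + (-0.3714)·(-1) = -0.7428.
u_2 = w_2 + 0.7428·q_1 = (0.5517, -1.5862, -1.2759).
‖u_2‖ = 2.1091, so q_2 = (0.2616, -0.7521, -0.6049).
q_1·w_3 = 0.7428·3 + 0.5571·1 + (-0.3714)·2 = 2.0426; q_2·w_3 = 0.2616·3 + (-0.7521)·1 + (-0.6049)·2 = -1.1772.
u_3 = w_3 − 2.0426·q_1 + 1.1772·q_2 = (1.7907, -1.0233, 2.0465).
‖u_3‖ = 2.9055, so q_3 = (0.6163, -0.3522, 0.7044).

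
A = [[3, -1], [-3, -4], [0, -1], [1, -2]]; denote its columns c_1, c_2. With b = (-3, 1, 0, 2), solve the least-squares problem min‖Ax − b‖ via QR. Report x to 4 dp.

c_1 = (3, -3, 0, 1); ‖c_1‖ = 4.3589, so q_1 = (0.6882, -0.6882, 0.0000, 0.2294).
q_1·c_2 = 0.6882·(-1) + (-0.6882)·(-4) + 0.0000·(-1) + 0.2294·(-2) = 1.6059.
u_2 = c_2 − 1.6059·q_1 = (-2.1053, -2.8947, -1.0000, -2.3684).
‖u_2‖ = 4.4069, so q_2 = (-0.4777, -0.6569, -0.2269, -0.5374).
Qᵀb = (-2.2942, -0.2986).
Back-substitute: x_2 = -0.2986/4.4069 = -0.0678.
x_1 = (-2.2942 − 1.6059·(-0.0678))/4.3589 = -0.5014.

x = (-0.5014, -0.0678)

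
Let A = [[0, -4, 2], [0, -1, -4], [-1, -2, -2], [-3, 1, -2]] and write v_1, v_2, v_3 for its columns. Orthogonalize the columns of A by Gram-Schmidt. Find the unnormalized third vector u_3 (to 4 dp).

v_1 = (0, 0, -1, -3); ‖v_1‖ = 3.1623, so q_1 = (0.0000, 0.0000, -0.3162, -0.9487).
q_1·v_2 = 0.0000·(-4) + 0.0000·(-1) + (-0.3162)·(-2) + (-0.9487)·1 = -0.3162.
u_2 = v_2 + 0.3162·q_1 = (-4.0000, -1.0000, -2.1000, 0.7000).
‖u_2‖ = 4.6797, so q_2 = (-0.8547, -0.2137, -0.4487, 0.1496).
q_1·v_3 = 0.0000·2 + 0.0000·(-4) + (-0.3162)·(-2) + (-0.9487)·(-2) = 2.5298; q_2·v_3 = (-0.8547)·2 + (-0.2137)·(-4) + (-0.4487)·(-2) + 0.1496·(-2) = -0.2564.
u_3 = v_3 − 2.5298·q_1 + 0.2564·q_2 = (1.7808, -4.0548, -1.3151, 0.4384).

u_3 = (1.7808, -4.0548, -1.3151, 0.4384)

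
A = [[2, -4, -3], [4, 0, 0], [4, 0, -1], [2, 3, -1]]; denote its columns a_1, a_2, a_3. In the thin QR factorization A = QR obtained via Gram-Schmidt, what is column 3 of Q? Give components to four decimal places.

e_3 = (-0.5074, 0.5300, 0.0620, -0.6766)

a_1 = (2, 4, 4, 2); ‖a_1‖ = 6.3246, so e_1 = (0.3162, 0.6325, 0.6325, 0.3162).
e_1·a_2 = 0.3162·(-4) + 0.6325·0 + 0.6325·0 + 0.3162·3 = -0.3162.
u_2 = a_2 + 0.3162·e_1 = (-3.9000, 0.2000, 0.2000, 3.1000).
‖u_2‖ = 4.9900, so e_2 = (-0.7816, 0.0401, 0.0401, 0.6212).
e_1·a_3 = 0.3162·(-3) + 0.6325·0 + 0.6325·(-1) + 0.3162·(-1) = -1.8974; e_2·a_3 = (-0.7816)·(-3) + 0.0401·0 + 0.0401·(-1) + 0.6212·(-1) = 1.6834.
u_3 = a_3 + 1.8974·e_1 − 1.6834·e_2 = (-1.0843, 1.1325, 0.1325, -1.4458).
‖u_3‖ = 2.1369, so e_3 = (-0.5074, 0.5300, 0.0620, -0.6766).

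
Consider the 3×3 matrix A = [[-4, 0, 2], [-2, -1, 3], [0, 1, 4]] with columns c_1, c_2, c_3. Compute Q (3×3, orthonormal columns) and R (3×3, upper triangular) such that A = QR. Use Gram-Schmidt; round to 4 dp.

Q = [[-0.8944, 0.2981, -0.3333], [-0.4472, -0.5963, 0.6667], [0.0000, 0.7454, 0.6667]], R = [[4.4721, 0.4472, -3.1305], [0.0000, 1.3416, 1.7889], [0.0000, 0.0000, 4.0000]]

c_1 = (-4, -2, 0); ‖c_1‖ = 4.4721, so e_1 = (-0.8944, -0.4472, 0.0000).
e_1·c_2 = (-0.8944)·0 + (-0.4472)·(-1) + 0.0000·1 = 0.4472.
u_2 = c_2 − 0.4472·e_1 = (0.4000, -0.8000, 1.0000).
‖u_2‖ = 1.3416, so e_2 = (0.2981, -0.5963, 0.7454).
e_1·c_3 = (-0.8944)·2 + (-0.4472)·3 + 0.0000·4 = -3.1305; e_2·c_3 = 0.2981·2 + (-0.5963)·3 + 0.7454·4 = 1.7889.
u_3 = c_3 + 3.1305·e_1 − 1.7889·e_2 = (-1.3333, 2.6667, 2.6667).
‖u_3‖ = 4.0000, so e_3 = (-0.3333, 0.6667, 0.6667).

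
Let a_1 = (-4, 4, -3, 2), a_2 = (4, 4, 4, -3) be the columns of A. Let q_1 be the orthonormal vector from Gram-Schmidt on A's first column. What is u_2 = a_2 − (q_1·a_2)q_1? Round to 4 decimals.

u_2 = (2.4000, 5.6000, 2.8000, -2.2000)

a_1 = (-4, 4, -3, 2); ‖a_1‖ = 6.7082, so q_1 = (-0.5963, 0.5963, -0.4472, 0.2981).
q_1·a_2 = (-0.5963)·4 + 0.5963·4 + (-0.4472)·4 + 0.2981·(-3) = -2.6833.
u_2 = a_2 + 2.6833·q_1 = (2.4000, 5.6000, 2.8000, -2.2000).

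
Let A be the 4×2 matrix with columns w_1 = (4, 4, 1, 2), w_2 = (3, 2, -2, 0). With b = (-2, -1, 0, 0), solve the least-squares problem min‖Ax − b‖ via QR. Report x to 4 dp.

x = (-0.1967, -0.2623)

q_1 = w_1/‖w_1‖ = (4, 4, 1, 2)/6.0828 = (0.6576, 0.6576, 0.1644, 0.3288).
r_{12} = q_1·w_2 = 2.9592.
u_2 = w_2 − 2.9592·q_1 = (1.0541, 0.0541, -2.4865, -0.9730).
‖u_2‖ = 2.8711, so q_2 = (0.3671, 0.0188, -0.8660, -0.3389).
Qᵀb = (-1.9728, -0.7531).
Back-substitute: x_2 = -0.7531/2.8711 = -0.2623.
x_1 = (-1.9728 − 2.9592·(-0.2623))/6.0828 = -0.1967.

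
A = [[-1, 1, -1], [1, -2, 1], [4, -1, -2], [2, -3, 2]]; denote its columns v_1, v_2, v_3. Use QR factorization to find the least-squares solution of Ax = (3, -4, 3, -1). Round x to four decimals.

v_1 = (-1, 1, 4, 2); ‖v_1‖ = 4.6904, so e_1 = (-0.2132, 0.2132, 0.8528, 0.4264).
e_1·v_2 = (-0.2132)·1 + 0.2132·(-2) + 0.8528·(-1) + 0.4264·(-3) = -2.7716.
u_2 = v_2 + 2.7716·e_1 = (0.4091, -1.4091, 1.3636, -1.8182).
‖u_2‖ = 2.7052, so e_2 = (0.1512, -0.5209, 0.5041, -0.6721).
e_1·v_3 = (-0.2132)·(-1) + 0.2132·1 + 0.8528·(-2) + 0.4264·2 = -0.4264; e_2·v_3 = 0.1512·(-1) + (-0.5209)·1 + 0.5041·(-2) + (-0.6721)·2 = -3.0245.
u_3 = v_3 + 0.4264·e_1 + 3.0245·e_2 = (-0.6335, -0.4845, -0.1118, 0.1491).
‖u_3‖ = 0.8190, so e_3 = (-0.7735, -0.5915, -0.1365, 0.1820).
Qᵀb = (0.6396, 4.7215, -0.5460).
Back-substitute: x_3 = -0.5460/0.8190 = -0.6667.
x_2 = (4.7215 + 3.0245·(-0.6667))/2.7052 = 1.0000.
x_1 = (0.6396 + 2.7716·1.0000 + 0.4264·(-0.6667))/4.6904 = 0.6667.

x = (0.6667, 1.0000, -0.6667)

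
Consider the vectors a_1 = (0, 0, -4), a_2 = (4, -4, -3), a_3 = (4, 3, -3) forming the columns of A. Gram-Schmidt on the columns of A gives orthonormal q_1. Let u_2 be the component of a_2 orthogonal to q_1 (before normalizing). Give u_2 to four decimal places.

u_2 = (4.0000, -4.0000, 0.0000)

q_1 = a_1/‖a_1‖ = (0, 0, -4)/4.0000 = (0.0000, 0.0000, -1.0000).
r_{12} = q_1·a_2 = 3.0000.
u_2 = a_2 − 3.0000·q_1 = (4.0000, -4.0000, 0.0000).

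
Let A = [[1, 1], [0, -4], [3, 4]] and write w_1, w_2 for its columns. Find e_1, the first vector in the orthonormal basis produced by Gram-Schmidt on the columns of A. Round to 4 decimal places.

e_1 = (0.3162, 0.0000, 0.9487)

w_1 = (1, 0, 3); ‖w_1‖ = 3.1623, so e_1 = (0.3162, 0.0000, 0.9487).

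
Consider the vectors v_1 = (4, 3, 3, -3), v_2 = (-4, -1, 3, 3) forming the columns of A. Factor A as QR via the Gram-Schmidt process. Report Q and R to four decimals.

v_1 = (4, 3, 3, -3); ‖v_1‖ = 6.5574, so q_1 = (0.6100, 0.4575, 0.4575, -0.4575).
q_1·v_2 = 0.6100·(-4) + 0.4575·(-1) + 0.4575·3 + (-0.4575)·3 = -2.8975.
u_2 = v_2 + 2.8975·q_1 = (-2.2326, 0.3256, 4.3256, 1.6744).
‖u_2‖ = 5.1580, so q_2 = (-0.4328, 0.0631, 0.8386, 0.3246).

Q = [[0.6100, -0.4328], [0.4575, 0.0631], [0.4575, 0.8386], [-0.4575, 0.3246]], R = [[6.5574, -2.8975], [0.0000, 5.1580]]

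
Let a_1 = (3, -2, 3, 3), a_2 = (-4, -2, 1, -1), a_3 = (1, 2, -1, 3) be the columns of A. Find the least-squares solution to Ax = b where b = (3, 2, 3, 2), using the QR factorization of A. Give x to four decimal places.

x = (0.5138, -0.3988, 0.1764)

e_1 = a_1/‖a_1‖ = (3, -2, 3, 3)/5.5678 = (0.5388, -0.3592, 0.5388, 0.5388).
r_{12} = e_1·a_2 = -1.4368.
u_2 = a_2 + 1.4368·e_1 = (-3.2258, -2.5161, 1.7742, -0.2258).
‖u_2‖ = 4.4649, so e_2 = (-0.7225, -0.5635, 0.3974, -0.0506).
r_{13} = e_1·a_3 = 0.8980; r_{23} = e_2·a_3 = -2.3986.
u_3 = a_3 − 0.8980·e_1 + 2.3986·e_2 = (-1.2168, 0.9709, -0.5307, 2.3948).
‖u_3‖ = 2.9052, so e_3 = (-0.4188, 0.3342, -0.1827, 0.8243).
Qᵀb = (3.5921, -2.2036, 0.5124).
Back-substitute: x_3 = 0.5124/2.9052 = 0.1764.
x_2 = (-2.2036 + 2.3986·0.1764)/4.4649 = -0.3988.
x_1 = (3.5921 + 1.4368·(-0.3988) − 0.8980·0.1764)/5.5678 = 0.5138.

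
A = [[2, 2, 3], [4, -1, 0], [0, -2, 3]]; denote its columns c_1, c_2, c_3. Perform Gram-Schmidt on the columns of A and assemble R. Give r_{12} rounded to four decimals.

c_1 = (2, 4, 0); ‖c_1‖ = 4.4721, so e_1 = (0.4472, 0.8944, 0.0000).
r_{12} = e_1·c_2 = 0.0000.

r_{12} = 0.0000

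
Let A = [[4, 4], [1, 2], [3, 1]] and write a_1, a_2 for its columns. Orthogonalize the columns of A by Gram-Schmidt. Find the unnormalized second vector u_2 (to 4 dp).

u_2 = (0.7692, 1.1923, -1.4231)

a_1 = (4, 1, 3); ‖a_1‖ = 5.0990, so q_1 = (0.7845, 0.1961, 0.5883).
q_1·a_2 = 0.7845·4 + 0.1961·2 + 0.5883·1 = 4.1184.
u_2 = a_2 − 4.1184·q_1 = (0.7692, 1.1923, -1.4231).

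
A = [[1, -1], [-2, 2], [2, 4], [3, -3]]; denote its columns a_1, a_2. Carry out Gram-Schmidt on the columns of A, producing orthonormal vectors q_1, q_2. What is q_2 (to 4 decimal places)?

q_2 = (-0.1260, 0.2520, 0.8819, -0.3780)

a_1 = (1, -2, 2, 3); ‖a_1‖ = 4.2426, so q_1 = (0.2357, -0.4714, 0.4714, 0.7071).
q_1·a_2 = 0.2357·(-1) + (-0.4714)·2 + 0.4714·4 + 0.7071·(-3) = -1.4142.
u_2 = a_2 + 1.4142·q_1 = (-0.6667, 1.3333, 4.6667, -2.0000).
‖u_2‖ = 5.2915, so q_2 = (-0.1260, 0.2520, 0.8819, -0.3780).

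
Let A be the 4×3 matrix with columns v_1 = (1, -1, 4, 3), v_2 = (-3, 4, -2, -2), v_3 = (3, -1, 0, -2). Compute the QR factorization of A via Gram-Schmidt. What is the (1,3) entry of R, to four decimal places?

e_1 = v_1/‖v_1‖ = (1, -1, 4, 3)/5.1962 = (0.1925, -0.1925, 0.7698, 0.5774).
r_{13} = e_1·v_3 = -0.3849.

r_{13} = -0.3849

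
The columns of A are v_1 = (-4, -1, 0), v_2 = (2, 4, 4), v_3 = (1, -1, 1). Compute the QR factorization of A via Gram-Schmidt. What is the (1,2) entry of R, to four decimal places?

r_{12} = -2.9104

v_1 = (-4, -1, 0); ‖v_1‖ = 4.1231, so e_1 = (-0.9701, -0.2425, 0.0000).
r_{12} = e_1·v_2 = -2.9104.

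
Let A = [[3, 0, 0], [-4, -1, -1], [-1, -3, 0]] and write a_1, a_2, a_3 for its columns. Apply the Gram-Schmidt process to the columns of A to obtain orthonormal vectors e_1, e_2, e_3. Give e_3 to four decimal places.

e_1 = a_1/‖a_1‖ = (3, -4, -1)/5.0990 = (0.5883, -0.7845, -0.1961).
r_{12} = e_1·a_2 = 1.3728.
u_2 = a_2 − 1.3728·e_1 = (-0.8077, 0.0769, -2.7308).
‖u_2‖ = 2.8488, so e_2 = (-0.2835, 0.0270, -0.9586).
r_{13} = e_1·a_3 = 0.7845; r_{23} = e_2·a_3 = -0.0270.
u_3 = a_3 − 0.7845·e_1 + 0.0270·e_2 = (-0.4692, -0.3839, 0.1280).
‖u_3‖ = 0.6196, so e_3 = (-0.7573, -0.6196, 0.2065).

e_3 = (-0.7573, -0.6196, 0.2065)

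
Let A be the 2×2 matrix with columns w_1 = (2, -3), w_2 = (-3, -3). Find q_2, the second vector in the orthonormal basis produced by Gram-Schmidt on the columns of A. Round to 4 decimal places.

q_1 = w_1/‖w_1‖ = (2, -3)/3.6056 = (0.5547, -0.8321).
r_{12} = q_1·w_2 = 0.8321.
u_2 = w_2 − 0.8321·q_1 = (-3.4615, -2.3077).
‖u_2‖ = 4.1603, so q_2 = (-0.8321, -0.5547).

q_2 = (-0.8321, -0.5547)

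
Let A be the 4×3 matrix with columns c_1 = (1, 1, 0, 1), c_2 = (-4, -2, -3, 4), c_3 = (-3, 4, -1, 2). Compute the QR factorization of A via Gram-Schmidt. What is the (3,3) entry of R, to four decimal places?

r_{33} = 4.5146

c_1 = (1, 1, 0, 1); ‖c_1‖ = 1.7321, so q_1 = (0.5774, 0.5774, 0.0000, 0.5774).
q_1·c_2 = 0.5774·(-4) + 0.5774·(-2) + 0.0000·(-3) + 0.5774·4 = -1.1547.
u_2 = c_2 + 1.1547·q_1 = (-3.3333, -1.3333, -3.0000, 4.6667).
‖u_2‖ = 6.6081, so q_2 = (-0.5044, -0.2018, -0.4540, 0.7062).
q_1·c_3 = 0.5774·(-3) + 0.5774·4 + 0.0000·(-1) + 0.5774·2 = 1.7321; q_2·c_3 = (-0.5044)·(-3) + (-0.2018)·4 + (-0.4540)·(-1) + 0.7062·2 = 2.5726.
u_3 = c_3 − 1.7321·q_1 − 2.5726·q_2 = (-2.7023, 3.5191, 0.1679, -0.8168).
r_{33} = ‖u_3‖ = 4.5146.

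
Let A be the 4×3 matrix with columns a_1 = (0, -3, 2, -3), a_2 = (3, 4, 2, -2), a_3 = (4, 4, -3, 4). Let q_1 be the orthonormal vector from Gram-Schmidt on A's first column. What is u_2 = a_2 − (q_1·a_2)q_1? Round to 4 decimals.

q_1 = a_1/‖a_1‖ = (0, -3, 2, -3)/4.6904 = (0.0000, -0.6396, 0.4264, -0.6396).
r_{12} = q_1·a_2 = -0.4264.
u_2 = a_2 + 0.4264·q_1 = (3.0000, 3.7273, 2.1818, -2.2727).

u_2 = (3.0000, 3.7273, 2.1818, -2.2727)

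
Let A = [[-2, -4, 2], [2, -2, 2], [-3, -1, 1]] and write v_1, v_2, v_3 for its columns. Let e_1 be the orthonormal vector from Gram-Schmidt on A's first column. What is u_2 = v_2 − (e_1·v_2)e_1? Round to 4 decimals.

u_2 = (-3.1765, -2.8235, 0.2353)

v_1 = (-2, 2, -3); ‖v_1‖ = 4.1231, so e_1 = (-0.4851, 0.4851, -0.7276).
e_1·v_2 = (-0.4851)·(-4) + 0.4851·(-2) + (-0.7276)·(-1) = 1.6977.
u_2 = v_2 − 1.6977·e_1 = (-3.1765, -2.8235, 0.2353).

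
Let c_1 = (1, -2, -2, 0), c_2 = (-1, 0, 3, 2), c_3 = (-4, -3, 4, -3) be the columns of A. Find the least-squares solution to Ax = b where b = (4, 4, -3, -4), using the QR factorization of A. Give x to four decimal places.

c_1 = (1, -2, -2, 0); ‖c_1‖ = 3.0000, so q_1 = (0.3333, -0.6667, -0.6667, 0.0000).
q_1·c_2 = 0.3333·(-1) + (-0.6667)·0 + (-0.6667)·3 + 0.0000·2 = -2.3333.
u_2 = c_2 + 2.3333·q_1 = (-0.2222, -1.5556, 1.4444, 2.0000).
‖u_2‖ = 2.9250, so q_2 = (-0.0760, -0.5318, 0.4938, 0.6838).
q_1·c_3 = 0.3333·(-4) + (-0.6667)·(-3) + (-0.6667)·4 + 0.0000·(-3) = -2.0000; q_2·c_3 = (-0.0760)·(-4) + (-0.5318)·(-3) + 0.4938·4 + 0.6838·(-3) = 1.8234.
u_3 = c_3 + 2.0000·q_1 − 1.8234·q_2 = (-3.1948, -3.3636, 1.7662, -4.2468).
‖u_3‖ = 6.5326, so q_3 = (-0.4891, -0.5149, 0.2704, -0.6501).
Qᵀb = (0.6667, -6.6477, -2.2266).
Back-substitute: x_3 = -2.2266/6.5326 = -0.3408.
x_2 = (-6.6477 − 1.8234·(-0.3408))/2.9250 = -2.0603.
x_1 = (0.6667 + 2.3333·(-2.0603) + 2.0000·(-0.3408))/3.0000 = -1.6074.

x = (-1.6074, -2.0603, -0.3408)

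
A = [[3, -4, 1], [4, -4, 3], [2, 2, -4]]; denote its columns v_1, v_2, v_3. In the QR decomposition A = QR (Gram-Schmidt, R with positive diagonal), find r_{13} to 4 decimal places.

r_{13} = 1.2999

v_1 = (3, 4, 2); ‖v_1‖ = 5.3852, so e_1 = (0.5571, 0.7428, 0.3714).
r_{13} = e_1·v_3 = 1.2999.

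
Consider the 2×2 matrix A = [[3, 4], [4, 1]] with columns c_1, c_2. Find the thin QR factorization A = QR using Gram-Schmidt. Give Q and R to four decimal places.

Q = [[0.6000, 0.8000], [0.8000, -0.6000]], R = [[5.0000, 3.2000], [0.0000, 2.6000]]

c_1 = (3, 4); ‖c_1‖ = 5.0000, so q_1 = (0.6000, 0.8000).
q_1·c_2 = 0.6000·4 + 0.8000·1 = 3.2000.
u_2 = c_2 − 3.2000·q_1 = (2.0800, -1.5600).
‖u_2‖ = 2.6000, so q_2 = (0.8000, -0.6000).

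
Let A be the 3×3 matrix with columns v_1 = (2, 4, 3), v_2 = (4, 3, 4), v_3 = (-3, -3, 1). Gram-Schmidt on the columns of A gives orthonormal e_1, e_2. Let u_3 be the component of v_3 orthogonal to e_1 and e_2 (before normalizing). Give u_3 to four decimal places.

v_1 = (2, 4, 3); ‖v_1‖ = 5.3852, so e_1 = (0.3714, 0.7428, 0.5571).
e_1·v_2 = 0.3714·4 + 0.7428·3 + 0.5571·4 = 5.9423.
u_2 = v_2 − 5.9423·e_1 = (1.7931, -1.4138, 0.6897).
‖u_2‖ = 2.3853, so e_2 = (0.7517, -0.5927, 0.2891).
e_1·v_3 = 0.3714·(-3) + 0.7428·(-3) + 0.5571·1 = -2.7854; e_2·v_3 = 0.7517·(-3) + (-0.5927)·(-3) + 0.2891·1 = -0.1879.
u_3 = v_3 + 2.7854·e_1 + 0.1879·e_2 = (-1.8242, -1.0424, 2.6061).

u_3 = (-1.8242, -1.0424, 2.6061)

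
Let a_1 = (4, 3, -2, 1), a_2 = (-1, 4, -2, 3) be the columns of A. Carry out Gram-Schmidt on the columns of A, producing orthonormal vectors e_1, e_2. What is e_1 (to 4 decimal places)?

e_1 = (0.7303, 0.5477, -0.3651, 0.1826)

e_1 = a_1/‖a_1‖ = (4, 3, -2, 1)/5.4772 = (0.7303, 0.5477, -0.3651, 0.1826).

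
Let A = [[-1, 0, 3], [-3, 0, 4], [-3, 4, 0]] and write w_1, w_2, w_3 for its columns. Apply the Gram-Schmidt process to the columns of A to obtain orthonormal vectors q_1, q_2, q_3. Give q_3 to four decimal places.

q_1 = w_1/‖w_1‖ = (-1, -3, -3)/4.3589 = (-0.2294, -0.6882, -0.6882).
r_{12} = q_1·w_2 = -2.7530.
u_2 = w_2 + 2.7530·q_1 = (-0.6316, -1.8947, 2.1053).
‖u_2‖ = 2.9019, so q_2 = (-0.2176, -0.6529, 0.7255).
r_{13} = q_1·w_3 = -3.4412; r_{23} = q_2·w_3 = -3.2646.
u_3 = w_3 + 3.4412·q_1 + 3.2646·q_2 = (1.5000, -0.5000, 0.0000).
‖u_3‖ = 1.5811, so q_3 = (0.9487, -0.3162, 0.0000).

q_3 = (0.9487, -0.3162, 0.0000)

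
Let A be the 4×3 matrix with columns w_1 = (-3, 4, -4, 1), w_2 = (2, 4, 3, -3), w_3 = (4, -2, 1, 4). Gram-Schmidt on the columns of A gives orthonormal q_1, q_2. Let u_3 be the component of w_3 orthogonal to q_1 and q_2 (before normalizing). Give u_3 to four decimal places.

q_1 = w_1/‖w_1‖ = (-3, 4, -4, 1)/6.4807 = (-0.4629, 0.6172, -0.6172, 0.1543).
r_{12} = q_1·w_2 = -0.7715.
u_2 = w_2 + 0.7715·q_1 = (1.6429, 4.4762, 2.5238, -2.8810).
‖u_2‖ = 6.1159, so q_2 = (0.2686, 0.7319, 0.4127, -0.4711).
r_{13} = q_1·w_3 = -3.0861; r_{23} = q_2·w_3 = -1.8609.
u_3 = w_3 + 3.0861·q_1 + 1.8609·q_2 = (3.0713, 1.2667, -0.1369, 3.5996).

u_3 = (3.0713, 1.2667, -0.1369, 3.5996)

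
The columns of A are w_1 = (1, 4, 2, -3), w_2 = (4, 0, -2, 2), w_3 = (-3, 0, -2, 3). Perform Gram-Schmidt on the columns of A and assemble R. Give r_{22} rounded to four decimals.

q_1 = w_1/‖w_1‖ = (1, 4, 2, -3)/5.4772 = (0.1826, 0.7303, 0.3651, -0.5477).
r_{12} = q_1·w_2 = -1.0954.
u_2 = w_2 + 1.0954·q_1 = (4.2000, 0.8000, -1.6000, 1.4000).
r_{22} = ‖u_2‖ = 4.7749.

r_{22} = 4.7749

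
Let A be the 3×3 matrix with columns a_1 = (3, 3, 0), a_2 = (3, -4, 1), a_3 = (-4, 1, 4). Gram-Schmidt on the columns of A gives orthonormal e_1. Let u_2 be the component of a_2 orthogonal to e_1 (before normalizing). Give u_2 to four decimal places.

e_1 = a_1/‖a_1‖ = (3, 3, 0)/4.2426 = (0.7071, 0.7071, 0.0000).
r_{12} = e_1·a_2 = -0.7071.
u_2 = a_2 + 0.7071·e_1 = (3.5000, -3.5000, 1.0000).

u_2 = (3.5000, -3.5000, 1.0000)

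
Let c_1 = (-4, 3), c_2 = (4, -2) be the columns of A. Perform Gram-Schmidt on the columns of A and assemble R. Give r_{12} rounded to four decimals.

r_{12} = -4.4000

q_1 = c_1/‖c_1‖ = (-4, 3)/5.0000 = (-0.8000, 0.6000).
r_{12} = q_1·c_2 = -4.4000.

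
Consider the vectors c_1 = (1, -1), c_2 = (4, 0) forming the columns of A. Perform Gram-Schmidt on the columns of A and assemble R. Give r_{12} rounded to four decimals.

c_1 = (1, -1); ‖c_1‖ = 1.4142, so e_1 = (0.7071, -0.7071).
r_{12} = e_1·c_2 = 2.8284.

r_{12} = 2.8284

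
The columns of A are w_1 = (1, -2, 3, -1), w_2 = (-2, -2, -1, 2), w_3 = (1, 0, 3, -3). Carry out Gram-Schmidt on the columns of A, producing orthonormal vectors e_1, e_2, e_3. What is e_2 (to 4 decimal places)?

e_2 = (-0.5112, -0.6816, -0.1136, 0.5112)

w_1 = (1, -2, 3, -1); ‖w_1‖ = 3.8730, so e_1 = (0.2582, -0.5164, 0.7746, -0.2582).
e_1·w_2 = 0.2582·(-2) + (-0.5164)·(-2) + 0.7746·(-1) + (-0.2582)·2 = -0.7746.
u_2 = w_2 + 0.7746·e_1 = (-1.8000, -2.4000, -0.4000, 1.8000).
‖u_2‖ = 3.5214, so e_2 = (-0.5112, -0.6816, -0.1136, 0.5112).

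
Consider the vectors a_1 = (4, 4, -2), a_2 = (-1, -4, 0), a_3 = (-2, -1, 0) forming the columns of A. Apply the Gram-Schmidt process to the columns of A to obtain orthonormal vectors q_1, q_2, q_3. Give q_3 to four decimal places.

a_1 = (4, 4, -2); ‖a_1‖ = 6.0000, so q_1 = (0.6667, 0.6667, -0.3333).
q_1·a_2 = 0.6667·(-1) + 0.6667·(-4) + (-0.3333)·0 = -3.3333.
u_2 = a_2 + 3.3333·q_1 = (1.2222, -1.7778, -1.1111).
‖u_2‖ = 2.4267, so q_2 = (0.5037, -0.7326, -0.4579).
q_1·a_3 = 0.6667·(-2) + 0.6667·(-1) + (-0.3333)·0 = -2.0000; q_2·a_3 = 0.5037·(-2) + (-0.7326)·(-1) + (-0.4579)·0 = -0.2747.
u_3 = a_3 + 2.0000·q_1 + 0.2747·q_2 = (-0.5283, 0.1321, -0.7925).
‖u_3‖ = 0.9615, so q_3 = (-0.5494, 0.1374, -0.8242).

q_3 = (-0.5494, 0.1374, -0.8242)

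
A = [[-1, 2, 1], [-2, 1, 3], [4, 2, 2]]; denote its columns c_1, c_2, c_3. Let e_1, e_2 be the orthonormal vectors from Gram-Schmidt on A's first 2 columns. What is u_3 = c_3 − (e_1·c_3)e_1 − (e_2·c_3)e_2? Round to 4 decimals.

c_1 = (-1, -2, 4); ‖c_1‖ = 4.5826, so e_1 = (-0.2182, -0.4364, 0.8729).
e_1·c_2 = (-0.2182)·2 + (-0.4364)·1 + 0.8729·2 = 0.8729.
u_2 = c_2 − 0.8729·e_1 = (2.1905, 1.3810, 1.2381).
‖u_2‖ = 2.8702, so e_2 = (0.7632, 0.4811, 0.4314).
e_1·c_3 = (-0.2182)·1 + (-0.4364)·3 + 0.8729·2 = 0.2182; e_2·c_3 = 0.7632·1 + 0.4811·3 + 0.4314·2 = 3.0693.
u_3 = c_3 − 0.2182·e_1 − 3.0693·e_2 = (-1.2948, 1.6185, 0.4855).

u_3 = (-1.2948, 1.6185, 0.4855)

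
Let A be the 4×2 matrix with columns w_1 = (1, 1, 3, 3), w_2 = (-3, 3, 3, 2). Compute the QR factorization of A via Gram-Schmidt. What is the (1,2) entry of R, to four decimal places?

r_{12} = 3.3541

w_1 = (1, 1, 3, 3); ‖w_1‖ = 4.4721, so q_1 = (0.2236, 0.2236, 0.6708, 0.6708).
r_{12} = q_1·w_2 = 3.3541.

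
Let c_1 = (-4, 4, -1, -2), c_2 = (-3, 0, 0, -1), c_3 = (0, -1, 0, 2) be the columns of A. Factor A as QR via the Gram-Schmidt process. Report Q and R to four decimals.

Q = [[-0.6576, -0.6855, -0.3095], [0.6576, -0.6979, 0.1120], [-0.1644, 0.1745, -0.1712], [-0.3288, -0.1122, 0.9286]], R = [[6.0828, 2.3016, -1.3152], [0.0000, 2.1686, 0.4736], [0.0000, 0.0000, 1.7453]]

c_1 = (-4, 4, -1, -2); ‖c_1‖ = 6.0828, so q_1 = (-0.6576, 0.6576, -0.1644, -0.3288).
q_1·c_2 = (-0.6576)·(-3) + 0.6576·0 + (-0.1644)·0 + (-0.3288)·(-1) = 2.3016.
u_2 = c_2 − 2.3016·q_1 = (-1.4865, -1.5135, 0.3784, -0.2432).
‖u_2‖ = 2.1686, so q_2 = (-0.6855, -0.6979, 0.1745, -0.1122).
q_1·c_3 = (-0.6576)·0 + 0.6576·(-1) + (-0.1644)·0 + (-0.3288)·2 = -1.3152; q_2·c_3 = (-0.6855)·0 + (-0.6979)·(-1) + 0.1745·0 + (-0.1122)·2 = 0.4736.
u_3 = c_3 + 1.3152·q_1 − 0.4736·q_2 = (-0.5402, 0.1954, -0.2989, 1.6207).
‖u_3‖ = 1.7453, so q_3 = (-0.3095, 0.1120, -0.1712, 0.9286).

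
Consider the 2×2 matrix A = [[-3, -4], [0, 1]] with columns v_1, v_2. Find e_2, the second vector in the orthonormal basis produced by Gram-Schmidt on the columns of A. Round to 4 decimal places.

e_1 = v_1/‖v_1‖ = (-3, 0)/3.0000 = (-1.0000, 0.0000).
r_{12} = e_1·v_2 = 4.0000.
u_2 = v_2 − 4.0000·e_1 = (0.0000, 1.0000).
‖u_2‖ = 1.0000, so e_2 = (0.0000, 1.0000).

e_2 = (0.0000, 1.0000)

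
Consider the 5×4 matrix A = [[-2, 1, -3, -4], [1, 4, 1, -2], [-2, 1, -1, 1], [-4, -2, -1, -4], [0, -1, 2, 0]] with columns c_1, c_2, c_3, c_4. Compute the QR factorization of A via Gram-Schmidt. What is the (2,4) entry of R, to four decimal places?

r_{24} = -2.0792

c_1 = (-2, 1, -2, -4, 0); ‖c_1‖ = 5.0000, so e_1 = (-0.4000, 0.2000, -0.4000, -0.8000, 0.0000).
e_1·c_2 = (-0.4000)·1 + 0.2000·4 + (-0.4000)·1 + (-0.8000)·(-2) + 0.0000·(-1) = 1.6000.
u_2 = c_2 − 1.6000·e_1 = (1.6400, 3.6800, 1.6400, -0.7200, -1.0000).
‖u_2‖ = 4.5211, so e_2 = (0.3627, 0.8140, 0.3627, -0.1593, -0.2212).
r_{24} = e_2·c_4 = -2.0792.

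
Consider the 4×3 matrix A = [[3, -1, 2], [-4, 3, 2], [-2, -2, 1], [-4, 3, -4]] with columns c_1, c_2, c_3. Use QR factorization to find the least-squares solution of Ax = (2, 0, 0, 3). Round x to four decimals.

q_1 = c_1/‖c_1‖ = (3, -4, -2, -4)/6.7082 = (0.4472, -0.5963, -0.2981, -0.5963).
r_{12} = q_1·c_2 = -3.4286.
u_2 = c_2 + 3.4286·q_1 = (0.5333, 0.9556, -3.0222, 0.9556).
‖u_2‖ = 3.3533, so q_2 = (0.1590, 0.2850, -0.9013, 0.2850).
r_{13} = q_1·c_3 = 1.7889; r_{23} = q_2·c_3 = -1.1531.
u_3 = c_3 − 1.7889·q_1 + 1.1531·q_2 = (1.3834, 3.3953, 0.4941, -2.6047).
‖u_3‖ = 4.5244, so q_3 = (0.3058, 0.7504, 0.1092, -0.5757).
Qᵀb = (-0.8944, 1.1730, -1.1156).
Back-substitute: x_3 = -1.1156/4.5244 = -0.2466.
x_2 = (1.1730 + 1.1531·(-0.2466))/3.3533 = 0.2650.
x_1 = (-0.8944 + 3.4286·0.2650 − 1.7889·(-0.2466))/6.7082 = 0.0679.

x = (0.0679, 0.2650, -0.2466)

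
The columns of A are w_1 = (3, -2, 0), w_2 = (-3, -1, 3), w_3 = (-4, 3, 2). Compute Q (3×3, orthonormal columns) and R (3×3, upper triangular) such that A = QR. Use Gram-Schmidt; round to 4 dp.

Q = [[0.8321, -0.3548, 0.4264], [-0.5547, -0.5322, 0.6396], [0.0000, 0.7687, 0.6396]], R = [[3.6056, -1.9415, -4.9923], [0.0000, 3.9027, 1.3600], [0.0000, 0.0000, 1.4924]]

w_1 = (3, -2, 0); ‖w_1‖ = 3.6056, so e_1 = (0.8321, -0.5547, 0.0000).
e_1·w_2 = 0.8321·(-3) + (-0.5547)·(-1) + 0.0000·3 = -1.9415.
u_2 = w_2 + 1.9415·e_1 = (-1.3846, -2.0769, 3.0000).
‖u_2‖ = 3.9027, so e_2 = (-0.3548, -0.5322, 0.7687).
e_1·w_3 = 0.8321·(-4) + (-0.5547)·3 + 0.0000·2 = -4.9923; e_2·w_3 = (-0.3548)·(-4) + (-0.5322)·3 + 0.7687·2 = 1.3600.
u_3 = w_3 + 4.9923·e_1 − 1.3600·e_2 = (0.6364, 0.9545, 0.9545).
‖u_3‖ = 1.4924, so e_3 = (0.4264, 0.6396, 0.6396).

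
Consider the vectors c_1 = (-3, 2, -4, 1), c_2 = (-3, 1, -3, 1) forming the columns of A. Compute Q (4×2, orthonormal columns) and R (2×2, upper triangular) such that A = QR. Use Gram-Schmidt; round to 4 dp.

c_1 = (-3, 2, -4, 1); ‖c_1‖ = 5.4772, so e_1 = (-0.5477, 0.3651, -0.7303, 0.1826).
e_1·c_2 = (-0.5477)·(-3) + 0.3651·1 + (-0.7303)·(-3) + 0.1826·1 = 4.3818.
u_2 = c_2 − 4.3818·e_1 = (-0.6000, -0.6000, 0.2000, 0.2000).
‖u_2‖ = 0.8944, so e_2 = (-0.6708, -0.6708, 0.2236, 0.2236).

Q = [[-0.5477, -0.6708], [0.3651, -0.6708], [-0.7303, 0.2236], [0.1826, 0.2236]], R = [[5.4772, 4.3818], [0.0000, 0.8944]]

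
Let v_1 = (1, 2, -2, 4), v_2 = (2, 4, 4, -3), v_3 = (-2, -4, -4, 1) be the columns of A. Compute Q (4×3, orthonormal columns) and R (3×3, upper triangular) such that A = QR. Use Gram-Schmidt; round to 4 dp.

v_1 = (1, 2, -2, 4); ‖v_1‖ = 5.0000, so q_1 = (0.2000, 0.4000, -0.4000, 0.8000).
q_1·v_2 = 0.2000·2 + 0.4000·4 + (-0.4000)·4 + 0.8000·(-3) = -2.0000.
u_2 = v_2 + 2.0000·q_1 = (2.4000, 4.8000, 3.2000, -1.4000).
‖u_2‖ = 6.4031, so q_2 = (0.3748, 0.7496, 0.4998, -0.2186).
q_1·v_3 = 0.2000·(-2) + 0.4000·(-4) + (-0.4000)·(-4) + 0.8000·1 = 0.4000; q_2·v_3 = 0.3748·(-2) + 0.7496·(-4) + 0.4998·(-4) + (-0.2186)·1 = -5.9658.
u_3 = v_3 − 0.4000·q_1 + 5.9658·q_2 = (0.1561, 0.3122, -0.8585, -0.6244).
‖u_3‖ = 1.1175, so q_3 = (0.1397, 0.2794, -0.7683, -0.5587).

Q = [[0.2000, 0.3748, 0.1397], [0.4000, 0.7496, 0.2794], [-0.4000, 0.4998, -0.7683], [0.8000, -0.2186, -0.5587]], R = [[5.0000, -2.0000, 0.4000], [0.0000, 6.4031, -5.9658], [0.0000, 0.0000, 1.1175]]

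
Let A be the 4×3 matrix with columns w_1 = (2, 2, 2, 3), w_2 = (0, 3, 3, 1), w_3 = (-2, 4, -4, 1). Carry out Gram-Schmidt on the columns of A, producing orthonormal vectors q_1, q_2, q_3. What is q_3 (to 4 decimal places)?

q_3 = (-0.2660, 0.6232, -0.6992, 0.2280)

q_1 = w_1/‖w_1‖ = (2, 2, 2, 3)/4.5826 = (0.4364, 0.4364, 0.4364, 0.6547).
r_{12} = q_1·w_2 = 3.2733.
u_2 = w_2 − 3.2733·q_1 = (-1.4286, 1.5714, 1.5714, -1.1429).
‖u_2‖ = 2.8785, so q_2 = (-0.4963, 0.5459, 0.5459, -0.3970).
r_{13} = q_1·w_3 = -0.2182; r_{23} = q_2·w_3 = 0.5956.
u_3 = w_3 + 0.2182·q_1 − 0.5956·q_2 = (-1.6092, 3.7701, -4.2299, 1.3793).
‖u_3‖ = 6.0496, so q_3 = (-0.2660, 0.6232, -0.6992, 0.2280).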